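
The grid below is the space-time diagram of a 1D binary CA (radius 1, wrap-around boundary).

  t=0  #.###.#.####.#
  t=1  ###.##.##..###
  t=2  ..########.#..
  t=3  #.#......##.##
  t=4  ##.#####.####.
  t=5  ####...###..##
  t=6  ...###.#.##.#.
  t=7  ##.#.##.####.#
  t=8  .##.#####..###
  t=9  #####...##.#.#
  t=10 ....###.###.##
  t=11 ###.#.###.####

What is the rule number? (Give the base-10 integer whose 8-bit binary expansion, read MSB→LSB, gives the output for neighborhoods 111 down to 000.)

  ###|.  b7=0 t=0,i=3
  ##.|#  b6=1 t=0,i=0
  #.#|#  b5=1 t=0,i=1
  #..|#  b4=1 t=1,i=9
  .##|#  b3=1 t=0,i=2
  .#.|.  b2=0 t=0,i=6
  ..#|.  b1=0 t=1,i=10
  ...|#  b0=1 t=2,i=0
  bits 01111001 = 121

121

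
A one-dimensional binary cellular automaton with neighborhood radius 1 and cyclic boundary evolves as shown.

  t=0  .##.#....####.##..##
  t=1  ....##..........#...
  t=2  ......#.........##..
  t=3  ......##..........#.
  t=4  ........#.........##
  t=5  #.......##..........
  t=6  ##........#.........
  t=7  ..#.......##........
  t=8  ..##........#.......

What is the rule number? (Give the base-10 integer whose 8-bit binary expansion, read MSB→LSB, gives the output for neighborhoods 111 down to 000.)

20

  nb ###: next=.  (t=0,i=10, bit7=0)
  nb ##.: next=.  (t=0,i=2, bit6=0)
  nb #.#: next=.  (t=0,i=0, bit5=0)
  nb #..: next=#  (t=0,i=5, bit4=1)
  nb .##: next=.  (t=0,i=1, bit3=0)
  nb .#.: next=#  (t=0,i=4, bit2=1)
  nb ..#: next=.  (t=0,i=8, bit1=0)
  nb ...: next=.  (t=0,i=6, bit0=0)
  bits 00010100 = 20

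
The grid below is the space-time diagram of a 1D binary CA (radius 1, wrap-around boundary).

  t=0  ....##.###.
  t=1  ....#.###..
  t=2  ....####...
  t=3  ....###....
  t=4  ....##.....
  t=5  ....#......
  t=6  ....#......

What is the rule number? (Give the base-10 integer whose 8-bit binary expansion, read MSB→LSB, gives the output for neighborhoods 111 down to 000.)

  ### -> #   bit 7 = 1  t=0,i=8
  ##. -> .   bit 6 = 0  t=0,i=5
  #.# -> #   bit 5 = 1  t=0,i=6
  #.. -> .   bit 4 = 0  t=0,i=10
  .## -> #   bit 3 = 1  t=0,i=4
  .#. -> #   bit 2 = 1  t=1,i=4
  ..# -> .   bit 1 = 0  t=0,i=3
  ... -> .   bit 0 = 0  t=0,i=0
  bits 10101100 = 172

172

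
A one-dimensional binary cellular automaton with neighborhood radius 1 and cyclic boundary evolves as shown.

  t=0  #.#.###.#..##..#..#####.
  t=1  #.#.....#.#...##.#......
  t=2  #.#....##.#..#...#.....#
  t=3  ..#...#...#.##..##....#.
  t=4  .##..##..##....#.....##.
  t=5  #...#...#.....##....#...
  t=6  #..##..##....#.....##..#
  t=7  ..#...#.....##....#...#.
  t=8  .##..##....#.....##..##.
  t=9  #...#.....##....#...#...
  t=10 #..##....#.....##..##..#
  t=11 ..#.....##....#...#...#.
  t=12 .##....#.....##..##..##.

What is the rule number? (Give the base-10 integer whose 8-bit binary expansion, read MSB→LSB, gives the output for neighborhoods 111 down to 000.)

  ###|.  b7=0 t=0,i=5
  ##.|.  b6=0 t=0,i=6
  #.#|.  b5=0 t=0,i=1
  #..|.  b4=0 t=0,i=9
  .##|.  b3=0 t=0,i=4
  .#.|#  b2=1 t=0,i=0
  ..#|#  b1=1 t=0,i=10
  ...|.  b0=0 t=1,i=4
  bits 00000110 = 6

6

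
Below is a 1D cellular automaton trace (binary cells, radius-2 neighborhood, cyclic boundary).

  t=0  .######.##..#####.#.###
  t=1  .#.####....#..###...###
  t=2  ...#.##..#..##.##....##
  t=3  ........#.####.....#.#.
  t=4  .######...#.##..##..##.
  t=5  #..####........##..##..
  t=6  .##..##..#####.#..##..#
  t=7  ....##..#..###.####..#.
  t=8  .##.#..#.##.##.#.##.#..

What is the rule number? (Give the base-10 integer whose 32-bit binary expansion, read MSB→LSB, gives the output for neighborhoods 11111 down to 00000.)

  [31] ##### => #  t=0,i=3
  [30] ####. => #  t=0,i=5
  [29] ###.# => #  t=0,i=6
  [28] ###.. => #  t=1,i=6
  [27] ##.## => .  t=0,i=0
  [26] ##.#. => .  t=0,i=17
  [25] ##..# => .  t=0,i=10
  [24] ##... => .  t=1,i=7
  [23] #.### => #  t=0,i=1
  [22] #.##. => .  t=0,i=8
  [21] #.#.# => .  t=0,i=18
  [20] #.#.. => #  t=3,i=21
  [19] #..## => #  t=0,i=11
  [18] #..#. => #  t=2,i=8
  [17] #...# => .  t=1,i=18
  [16] #.... => .  t=1,i=8
  [15] .#### => .  t=0,i=2
  [14] .###. => #  t=0,i=21
  [13] .##.# => #  t=2,i=13
  [12] .##.. => .  t=0,i=9
  [11] .#.## => .  t=0,i=19
  [10] .#.#. => #  t=3,i=20
  [9] .#..# => #  t=1,i=12
  [8] .#... => .  t=3,i=22
  [7] ..### => .  t=0,i=12
  [6] ..##. => #  t=2,i=12
  [5] ..#.# => .  t=2,i=3
  [4] ..#.. => .  t=1,i=11
  [3] ...## => .  t=1,i=19
  [2] ...#. => .  t=1,i=10
  [1] ....# => #  t=1,i=9
  [0] ..... => #  t=3,i=1
  bits 11110000100111000110011001000011 = 4036781635

4036781635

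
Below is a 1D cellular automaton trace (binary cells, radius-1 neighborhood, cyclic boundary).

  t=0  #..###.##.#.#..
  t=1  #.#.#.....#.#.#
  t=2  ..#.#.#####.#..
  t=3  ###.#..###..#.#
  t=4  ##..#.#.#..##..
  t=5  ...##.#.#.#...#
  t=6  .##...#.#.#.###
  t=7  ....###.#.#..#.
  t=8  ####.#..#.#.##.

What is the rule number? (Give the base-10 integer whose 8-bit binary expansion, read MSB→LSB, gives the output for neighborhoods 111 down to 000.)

135

  [7] ### => #  t=0,i=4
  [6] ##. => .  t=0,i=5
  [5] #.# => .  t=0,i=6
  [4] #.. => .  t=0,i=1
  [3] .## => .  t=0,i=3
  [2] .#. => #  t=0,i=0
  [1] ..# => #  t=0,i=2
  [0] ... => #  t=1,i=6
  bits 10000111 = 135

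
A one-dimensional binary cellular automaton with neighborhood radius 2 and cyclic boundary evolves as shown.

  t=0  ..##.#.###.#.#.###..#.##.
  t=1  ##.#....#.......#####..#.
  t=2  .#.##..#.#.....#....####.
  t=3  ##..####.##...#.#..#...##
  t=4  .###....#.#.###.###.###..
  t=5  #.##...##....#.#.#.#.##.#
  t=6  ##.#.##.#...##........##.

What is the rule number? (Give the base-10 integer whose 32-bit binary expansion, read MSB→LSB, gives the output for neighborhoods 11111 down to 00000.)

438203180

  [31] ##### => .  t=1,i=18
  [30] ####. => .  t=1,i=19
  [29] ###.# => .  t=0,i=9
  [28] ###.. => #  t=0,i=17
  [27] ##.## => #  t=3,i=8
  [26] ##.#. => .  t=0,i=4
  [25] ##..# => #  t=0,i=18
  [24] ##... => .  t=0,i=24
  [23] #.### => .  t=0,i=7
  [22] #.##. => .  t=0,i=22
  [21] #.#.# => .  t=0,i=5
  [20] #.#.. => #  t=1,i=3
  [19] #..## => #  t=3,i=3
  [18] #..#. => #  t=0,i=19
  [17] #...# => #  t=0,i=0
  [16] #.... => .  t=1,i=5
  [15] .#### => .  t=1,i=17
  [14] .###. => #  t=0,i=8
  [13] .##.# => #  t=0,i=3
  [12] .##.. => #  t=0,i=23
  [11] .#.## => .  t=0,i=6
  [10] .#.#. => .  t=0,i=12
  [9] .#..# => #  t=3,i=17
  [8] .#... => #  t=1,i=4
  [7] ..### => .  t=1,i=16
  [6] ..##. => .  t=0,i=2
  [5] ..#.# => #  t=0,i=20
  [4] ..#.. => .  t=1,i=8
  [3] ...## => #  t=0,i=1
  [2] ...#. => #  t=1,i=7
  [1] ....# => .  t=1,i=6
  [0] ..... => .  t=1,i=11
  bits 00011010000111100111001100101100 = 438203180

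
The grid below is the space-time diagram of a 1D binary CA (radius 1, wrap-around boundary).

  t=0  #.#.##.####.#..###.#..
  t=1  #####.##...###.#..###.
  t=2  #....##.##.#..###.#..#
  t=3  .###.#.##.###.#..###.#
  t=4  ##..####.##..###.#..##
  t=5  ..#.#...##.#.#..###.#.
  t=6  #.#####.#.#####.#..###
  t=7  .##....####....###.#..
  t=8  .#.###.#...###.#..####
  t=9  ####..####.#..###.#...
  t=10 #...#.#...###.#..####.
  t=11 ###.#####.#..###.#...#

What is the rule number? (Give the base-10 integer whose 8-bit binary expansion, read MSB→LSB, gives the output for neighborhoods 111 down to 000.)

  [7] ### => .  t=0,i=8
  [6] ##. => .  t=0,i=5
  [5] #.# => #  t=0,i=1
  [4] #.. => #  t=0,i=13
  [3] .## => #  t=0,i=4
  [2] .#. => #  t=0,i=0
  [1] ..# => .  t=0,i=14
  [0] ... => #  t=1,i=9
  bits 00111101 = 61

61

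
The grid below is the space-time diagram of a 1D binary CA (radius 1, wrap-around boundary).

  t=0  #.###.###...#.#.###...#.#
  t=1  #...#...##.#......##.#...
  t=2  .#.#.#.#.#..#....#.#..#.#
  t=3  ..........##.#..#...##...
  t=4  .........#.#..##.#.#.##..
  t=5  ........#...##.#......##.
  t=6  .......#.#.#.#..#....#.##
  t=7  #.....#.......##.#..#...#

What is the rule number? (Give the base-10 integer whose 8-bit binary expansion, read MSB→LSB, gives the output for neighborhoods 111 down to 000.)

  ### -> .   bit 7 = 0  t=0,i=3
  ##. -> #   bit 6 = 1  t=0,i=0
  #.# -> .   bit 5 = 0  t=0,i=1
  #.. -> #   bit 4 = 1  t=0,i=9
  .## -> .   bit 3 = 0  t=0,i=2
  .#. -> .   bit 2 = 0  t=0,i=12
  ..# -> #   bit 1 = 1  t=0,i=11
  ... -> .   bit 0 = 0  t=0,i=10
  bits 01010010 = 82

82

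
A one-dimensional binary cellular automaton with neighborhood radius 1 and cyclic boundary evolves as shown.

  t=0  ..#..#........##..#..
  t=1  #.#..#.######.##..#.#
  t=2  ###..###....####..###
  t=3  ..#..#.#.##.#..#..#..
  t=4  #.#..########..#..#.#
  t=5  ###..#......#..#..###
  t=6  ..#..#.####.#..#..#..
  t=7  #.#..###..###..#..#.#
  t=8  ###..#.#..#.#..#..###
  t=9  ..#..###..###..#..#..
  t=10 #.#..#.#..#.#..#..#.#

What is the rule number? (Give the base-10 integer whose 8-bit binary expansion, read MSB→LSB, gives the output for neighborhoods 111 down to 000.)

  nb ###: next=.  (t=1,i=8, bit7=0)
  nb ##.: next=#  (t=0,i=15, bit6=1)
  nb #.#: next=#  (t=1,i=1, bit5=1)
  nb #..: next=.  (t=0,i=3, bit4=0)
  nb .##: next=#  (t=0,i=14, bit3=1)
  nb .#.: next=#  (t=0,i=2, bit2=1)
  nb ..#: next=.  (t=0,i=1, bit1=0)
  nb ...: next=#  (t=0,i=0, bit0=1)
  bits 01101101 = 109

109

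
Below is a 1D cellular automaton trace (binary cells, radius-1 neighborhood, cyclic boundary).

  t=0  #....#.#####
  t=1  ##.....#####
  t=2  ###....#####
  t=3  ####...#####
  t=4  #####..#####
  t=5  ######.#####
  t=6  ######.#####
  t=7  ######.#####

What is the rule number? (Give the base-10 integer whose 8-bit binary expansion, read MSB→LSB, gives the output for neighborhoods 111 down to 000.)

216

  ### -> #   bit 7 = 1  t=0,i=8
  ##. -> #   bit 6 = 1  t=0,i=0
  #.# -> .   bit 5 = 0  t=0,i=6
  #.. -> #   bit 4 = 1  t=0,i=1
  .## -> #   bit 3 = 1  t=0,i=7
  .#. -> .   bit 2 = 0  t=0,i=5
  ..# -> .   bit 1 = 0  t=0,i=4
  ... -> .   bit 0 = 0  t=0,i=2
  bits 11011000 = 216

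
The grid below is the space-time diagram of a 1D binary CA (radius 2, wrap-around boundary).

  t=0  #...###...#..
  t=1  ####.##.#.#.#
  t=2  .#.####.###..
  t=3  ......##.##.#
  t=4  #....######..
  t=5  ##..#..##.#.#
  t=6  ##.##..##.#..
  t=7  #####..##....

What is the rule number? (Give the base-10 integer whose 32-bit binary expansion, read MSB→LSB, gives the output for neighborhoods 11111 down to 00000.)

  #####|#  b31=1 t=1,i=1
  ####.|.  b30=0 t=1,i=2
  ###.#|#  b29=1 t=1,i=3
  ###..|#  b28=1 t=0,i=6
  ##.##|#  b27=1 t=1,i=4
  ##.#.|.  b26=0 t=1,i=7
  ##..#|.  b25=0 t=4,i=11
  ##...|.  b24=0 t=0,i=7
  #.###|.  b23=0 t=1,i=12
  #.##.|#  b22=1 t=1,i=5
  #.#.#|#  b21=1 t=1,i=8
  #.#..|.  b20=0 t=3,i=12
  #..##|.  b19=0 t=5,i=6
  #..#.|#  b18=1 t=0,i=12
  #...#|#  b17=1 t=0,i=2
  #....|.  b16=0 t=3,i=1
  .####|.  b15=0 t=1,i=0
  .###.|#  b14=1 t=0,i=5
  .##.#|#  b13=1 t=1,i=6
  .##..|#  b12=1 t=6,i=4
  .#.##|.  b11=0 t=1,i=11
  .#.#.|#  b10=1 t=1,i=9
  .#..#|.  b9=0 t=0,i=11
  .#...|#  b8=1 t=0,i=1
  ..###|.  b7=0 t=0,i=4
  ..##.|#  b6=1 t=3,i=6
  ..#.#|.  b5=0 t=2,i=1
  ..#..|#  b4=1 t=0,i=0
  ...##|#  b3=1 t=0,i=3
  ...#.|.  b2=0 t=0,i=9
  ....#|.  b1=0 t=3,i=4
  .....|.  b0=0 t=3,i=2
  bits 10111000011001100111010101011000 = 3093722456

3093722456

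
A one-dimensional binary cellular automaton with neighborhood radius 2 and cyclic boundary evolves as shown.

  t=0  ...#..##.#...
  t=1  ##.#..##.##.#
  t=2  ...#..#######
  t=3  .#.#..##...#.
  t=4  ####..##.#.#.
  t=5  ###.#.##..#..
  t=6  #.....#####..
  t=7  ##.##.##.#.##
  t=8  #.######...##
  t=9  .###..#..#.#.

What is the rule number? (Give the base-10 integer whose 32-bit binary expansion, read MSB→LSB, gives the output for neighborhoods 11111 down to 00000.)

  nb #####: next=.  (t=2,i=8, bit31=0)
  nb ####.: next=#  (t=2,i=11, bit30=1)
  nb ###.#: next=.  (t=1,i=1, bit29=0)
  nb ###..: next=.  (t=2,i=12, bit28=0)
  nb ##.##: next=#  (t=1,i=8, bit27=1)
  nb ##.#.: next=.  (t=0,i=8, bit26=0)
  nb ##..#: next=#  (t=4,i=4, bit25=1)
  nb ##...: next=.  (t=2,i=0, bit24=0)
  nb #.###: next=#  (t=1,i=12, bit23=1)
  nb #.##.: next=#  (t=1,i=9, bit22=1)
  nb #.#.#: next=.  (t=4,i=9, bit21=0)
  nb #.#..: next=#  (t=0,i=9, bit20=1)
  nb #..##: next=.  (t=0,i=5, bit19=0)
  nb #..#.: next=#  (t=3,i=0, bit18=1)
  nb #...#: next=#  (t=2,i=1, bit17=1)
  nb #....: next=.  (t=0,i=11, bit16=0)
  nb .####: next=#  (t=2,i=7, bit15=1)
  nb .###.: next=.  (t=1,i=0, bit14=0)
  nb .##.#: next=#  (t=0,i=7, bit13=1)
  nb .##..: next=#  (t=3,i=7, bit12=1)
  nb .#.##: next=.  (t=4,i=12, bit11=0)
  nb .#.#.: next=#  (t=3,i=2, bit10=1)
  nb .#..#: next=.  (t=0,i=4, bit9=0)
  nb .#...: next=#  (t=0,i=10, bit8=1)
  nb ..###: next=#  (t=2,i=6, bit7=1)
  nb ..##.: next=#  (t=0,i=6, bit6=1)
  nb ..#.#: next=#  (t=3,i=1, bit5=1)
  nb ..#..: next=#  (t=0,i=3, bit4=1)
  nb ...##: next=.  (t=6,i=5, bit3=0)
  nb ...#.: next=.  (t=0,i=2, bit2=0)
  nb ....#: next=#  (t=0,i=1, bit1=1)
  nb .....: next=#  (t=0,i=0, bit0=1)
  bits 01001010110101101011010111110011 = 1255585267

1255585267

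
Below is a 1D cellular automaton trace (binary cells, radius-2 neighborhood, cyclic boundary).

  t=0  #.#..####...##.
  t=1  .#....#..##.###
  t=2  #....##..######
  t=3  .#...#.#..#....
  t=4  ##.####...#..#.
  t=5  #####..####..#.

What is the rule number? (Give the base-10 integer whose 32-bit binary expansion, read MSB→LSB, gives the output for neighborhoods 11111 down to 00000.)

  ##### -> .   bit 31 = 0  t=2,i=11
  ####. -> .   bit 30 = 0  t=0,i=7
  ###.# -> #   bit 29 = 1  t=1,i=14
  ###.. -> .   bit 28 = 0  t=0,i=8
  ##.## -> #   bit 27 = 1  t=1,i=11
  ##.#. -> #   bit 26 = 1  t=0,i=14
  ##..# -> #   bit 25 = 1  t=2,i=7
  ##... -> #   bit 24 = 1  t=0,i=9
  #.### -> #   bit 23 = 1  t=1,i=12
  #.##. -> #   bit 22 = 1  t=4,i=0
  #.#.# -> .   bit 21 = 0  t=0,i=0
  #.#.. -> .   bit 20 = 0  t=0,i=2
  #..## -> .   bit 19 = 0  t=0,i=4
  #..#. -> .   bit 18 = 0  t=3,i=9
  #...# -> #   bit 17 = 1  t=0,i=10
  #.... -> .   bit 16 = 0  t=1,i=3
  .#### -> #   bit 15 = 1  t=0,i=6
  .###. -> #   bit 14 = 1  t=1,i=13
  .##.# -> #   bit 13 = 1  t=0,i=13
  .##.. -> .   bit 12 = 0  t=2,i=6
  .#.## -> .   bit 11 = 0  t=4,i=14
  .#.#. -> #   bit 10 = 1  t=0,i=1
  .#..# -> .   bit 9 = 0  t=0,i=3
  .#... -> .   bit 8 = 0  t=1,i=2
  ..### -> .   bit 7 = 0  t=0,i=5
  ..##. -> #   bit 6 = 1  t=0,i=12
  ..#.# -> #   bit 5 = 1  t=3,i=5
  ..#.. -> #   bit 4 = 1  t=1,i=6
  ...## -> .   bit 3 = 0  t=0,i=11
  ...#. -> #   bit 2 = 1  t=1,i=5
  ....# -> .   bit 1 = 0  t=1,i=4
  ..... -> #   bit 0 = 1  t=3,i=13
  bits 00101111110000101110010001110101 = 801301621

801301621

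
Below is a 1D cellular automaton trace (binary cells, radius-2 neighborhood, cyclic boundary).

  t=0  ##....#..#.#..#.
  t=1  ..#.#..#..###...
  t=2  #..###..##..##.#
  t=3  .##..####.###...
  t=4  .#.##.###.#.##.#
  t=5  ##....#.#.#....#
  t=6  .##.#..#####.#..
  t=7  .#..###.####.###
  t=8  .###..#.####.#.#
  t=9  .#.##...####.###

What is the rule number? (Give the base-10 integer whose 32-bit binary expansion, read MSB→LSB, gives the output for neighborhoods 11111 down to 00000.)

4089087811

  #####|#  b31=1 t=6,i=9
  ####.|#  b30=1 t=3,i=7
  ###.#|#  b29=1 t=3,i=8
  ###..|#  b28=1 t=1,i=12
  ##.##|.  b27=0 t=2,i=14
  ##.#.|.  b26=0 t=4,i=9
  ##..#|#  b25=1 t=2,i=1
  ##...|#  b24=1 t=0,i=2
  #.###|#  b23=1 t=3,i=10
  #.##.|.  b22=0 t=0,i=0
  #.#.#|#  b21=1 t=4,i=1
  #.#..|#  b20=1 t=0,i=11
  #..##|#  b19=1 t=1,i=9
  #..#.|.  b18=0 t=0,i=8
  #...#|#  b17=1 t=6,i=15
  #....|.  b16=0 t=0,i=3
  .####|#  b15=1 t=3,i=6
  .###.|.  b14=0 t=1,i=11
  .##.#|.  b13=0 t=2,i=13
  .##..|.  b12=0 t=0,i=1
  .#.##|.  b11=0 t=0,i=15
  .#.#.|#  b10=1 t=0,i=10
  .#..#|#  b9=1 t=0,i=7
  .#...|#  b8=1 t=5,i=11
  ..###|.  b7=0 t=1,i=10
  ..##.|#  b6=1 t=2,i=8
  ..#.#|.  b5=0 t=0,i=9
  ..#..|.  b4=0 t=0,i=6
  ...##|.  b3=0 t=3,i=0
  ...#.|.  b2=0 t=0,i=5
  ....#|#  b1=1 t=0,i=4
  .....|#  b0=1 t=1,i=15
  bits 11110011101110101000011101000011 = 4089087811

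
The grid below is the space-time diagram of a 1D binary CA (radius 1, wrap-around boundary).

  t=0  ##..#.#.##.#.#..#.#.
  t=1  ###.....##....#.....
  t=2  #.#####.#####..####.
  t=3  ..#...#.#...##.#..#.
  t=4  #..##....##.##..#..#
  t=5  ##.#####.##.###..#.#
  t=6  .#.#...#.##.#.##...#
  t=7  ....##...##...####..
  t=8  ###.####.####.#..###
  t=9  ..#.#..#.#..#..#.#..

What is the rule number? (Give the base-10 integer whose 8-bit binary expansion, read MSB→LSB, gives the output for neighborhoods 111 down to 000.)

  ### -> .   bit 7 = 0  t=1,i=1
  ##. -> #   bit 6 = 1  t=0,i=1
  #.# -> .   bit 5 = 0  t=0,i=5
  #.. -> #   bit 4 = 1  t=0,i=2
  .## -> #   bit 3 = 1  t=0,i=0
  .#. -> .   bit 2 = 0  t=0,i=4
  ..# -> .   bit 1 = 0  t=0,i=3
  ... -> #   bit 0 = 1  t=1,i=4
  bits 01011001 = 89

89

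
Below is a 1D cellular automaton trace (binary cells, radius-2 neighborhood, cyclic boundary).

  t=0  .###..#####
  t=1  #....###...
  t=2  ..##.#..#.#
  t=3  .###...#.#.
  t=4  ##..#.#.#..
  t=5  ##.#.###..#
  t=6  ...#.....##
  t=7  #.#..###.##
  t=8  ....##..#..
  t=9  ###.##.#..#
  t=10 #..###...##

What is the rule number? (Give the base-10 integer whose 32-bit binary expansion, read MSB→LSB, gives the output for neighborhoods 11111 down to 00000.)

  #####|.  b31=0 t=0,i=8
  ####.|.  b30=0 t=0,i=9
  ###.#|.  b29=0 t=0,i=10
  ###..|.  b28=0 t=0,i=3
  ##.##|#  b27=1 t=0,i=0
  ##.#.|.  b26=0 t=2,i=4
  ##..#|.  b25=0 t=0,i=4
  ##...|#  b24=1 t=1,i=8
  #.###|.  b23=0 t=0,i=1
  #.##.|#  b22=1 t=9,i=4
  #.#.#|#  b21=1 t=4,i=6
  #.#..|.  b20=0 t=2,i=5
  #..##|#  b19=1 t=0,i=5
  #..#.|#  b18=1 t=2,i=7
  #...#|.  b17=0 t=1,i=9
  #....|#  b16=1 t=1,i=2
  .####|#  b15=1 t=0,i=7
  .###.|.  b14=0 t=0,i=2
  .##.#|#  b13=1 t=2,i=3
  .##..|#  b12=1 t=4,i=1
  .#.##|.  b11=0 t=5,i=4
  .#.#.|#  b10=1 t=2,i=9
  .#..#|.  b9=0 t=2,i=0
  .#...|.  b8=0 t=1,i=1
  ..###|#  b7=1 t=0,i=6
  ..##.|#  b6=1 t=2,i=2
  ..#.#|.  b5=0 t=2,i=8
  ..#..|.  b4=0 t=1,i=0
  ...##|.  b3=0 t=1,i=4
  ...#.|#  b2=1 t=1,i=10
  ....#|#  b1=1 t=1,i=3
  .....|#  b0=1 t=6,i=6
  bits 00001001011011011011010011000111 = 158184647

158184647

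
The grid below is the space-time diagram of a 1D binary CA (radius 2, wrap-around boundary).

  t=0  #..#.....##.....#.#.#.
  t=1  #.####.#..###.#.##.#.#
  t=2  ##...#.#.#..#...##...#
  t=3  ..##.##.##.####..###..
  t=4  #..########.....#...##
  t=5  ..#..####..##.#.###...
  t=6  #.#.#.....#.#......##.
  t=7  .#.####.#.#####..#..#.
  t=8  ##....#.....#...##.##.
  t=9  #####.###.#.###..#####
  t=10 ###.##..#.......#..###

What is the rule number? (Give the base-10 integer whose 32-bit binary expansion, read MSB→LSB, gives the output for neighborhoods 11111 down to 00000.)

2841589042

  nb #####: next=#  (t=4,i=5, bit31=1)
  nb ####.: next=.  (t=1,i=4, bit30=0)
  nb ###.#: next=#  (t=1,i=5, bit29=1)
  nb ###..: next=.  (t=2,i=1, bit28=0)
  nb ##.##: next=#  (t=1,i=1, bit27=1)
  nb ##.#.: next=.  (t=1,i=6, bit26=0)
  nb ##..#: next=.  (t=3,i=15, bit25=0)
  nb ##...: next=#  (t=0,i=11, bit24=1)
  nb #.###: next=.  (t=1,i=2, bit23=0)
  nb #.##.: next=#  (t=1,i=16, bit22=1)
  nb #.#.#: next=.  (t=0,i=18, bit21=0)
  nb #.#..: next=#  (t=0,i=0, bit20=1)
  nb #..##: next=#  (t=1,i=9, bit19=1)
  nb #..#.: next=#  (t=0,i=2, bit18=1)
  nb #...#: next=#  (t=2,i=3, bit17=1)
  nb #....: next=#  (t=0,i=5, bit16=1)
  nb .####: next=.  (t=1,i=3, bit15=0)
  nb .###.: next=.  (t=1,i=11, bit14=0)
  nb .##.#: next=#  (t=1,i=0, bit13=1)
  nb .##..: next=#  (t=0,i=10, bit12=1)
  nb .#.##: next=.  (t=1,i=15, bit11=0)
  nb .#.#.: next=#  (t=0,i=17, bit10=1)
  nb .#..#: next=.  (t=0,i=1, bit9=0)
  nb .#...: next=#  (t=0,i=4, bit8=1)
  nb ..###: next=.  (t=1,i=10, bit7=0)
  nb ..##.: next=.  (t=0,i=9, bit6=0)
  nb ..#.#: next=#  (t=0,i=16, bit5=1)
  nb ..#..: next=#  (t=0,i=3, bit4=1)
  nb ...##: next=.  (t=0,i=8, bit3=0)
  nb ...#.: next=.  (t=0,i=15, bit2=0)
  nb ....#: next=#  (t=0,i=7, bit1=1)
  nb .....: next=.  (t=0,i=6, bit0=0)
  bits 10101001010111110011010100110010 = 2841589042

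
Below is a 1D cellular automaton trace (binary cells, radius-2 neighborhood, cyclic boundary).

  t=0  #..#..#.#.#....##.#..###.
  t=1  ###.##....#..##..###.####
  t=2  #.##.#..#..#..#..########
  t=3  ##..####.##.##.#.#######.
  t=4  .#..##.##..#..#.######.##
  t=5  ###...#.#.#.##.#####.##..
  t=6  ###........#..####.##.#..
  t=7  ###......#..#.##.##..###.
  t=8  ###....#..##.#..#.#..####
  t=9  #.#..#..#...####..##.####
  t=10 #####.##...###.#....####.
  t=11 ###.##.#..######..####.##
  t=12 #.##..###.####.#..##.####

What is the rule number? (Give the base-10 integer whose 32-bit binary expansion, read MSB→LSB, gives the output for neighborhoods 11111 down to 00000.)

3163871882

  [31] ##### => #  t=1,i=0
  [30] ####. => .  t=1,i=1
  [29] ###.# => #  t=0,i=23
  [28] ###.. => #  t=5,i=2
  [27] ##.## => #  t=1,i=3
  [26] ##.#. => #  t=0,i=17
  [25] ##..# => .  t=1,i=15
  [24] ##... => .  t=1,i=6
  [23] #.### => #  t=1,i=21
  [22] #.##. => .  t=1,i=4
  [21] #.#.# => .  t=0,i=8
  [20] #.#.. => #  t=0,i=0
  [19] #..## => .  t=0,i=20
  [18] #..#. => #  t=0,i=2
  [17] #...# => .  t=5,i=4
  [16] #.... => .  t=0,i=12
  [15] .#### => #  t=1,i=22
  [14] .###. => #  t=0,i=22
  [13] .##.# => .  t=0,i=16
  [12] .##.. => #  t=1,i=5
  [11] .#.## => #  t=3,i=16
  [10] .#.#. => .  t=0,i=7
  [9] .#..# => #  t=0,i=1
  [8] .#... => .  t=0,i=11
  [7] ..### => #  t=0,i=21
  [6] ..##. => .  t=0,i=15
  [5] ..#.# => .  t=0,i=6
  [4] ..#.. => .  t=0,i=3
  [3] ...## => #  t=0,i=14
  [2] ...#. => .  t=1,i=9
  [1] ....# => #  t=0,i=13
  [0] ..... => .  t=6,i=5
  bits 10111100100101001101101010001010 = 3163871882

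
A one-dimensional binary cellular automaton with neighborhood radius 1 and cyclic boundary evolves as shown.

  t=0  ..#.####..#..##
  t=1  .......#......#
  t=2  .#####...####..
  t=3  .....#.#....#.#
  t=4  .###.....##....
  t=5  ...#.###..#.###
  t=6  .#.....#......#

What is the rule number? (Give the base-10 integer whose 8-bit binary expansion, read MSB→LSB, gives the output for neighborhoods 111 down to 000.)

65

  nb ###: next=.  (t=0,i=5, bit7=0)
  nb ##.: next=#  (t=0,i=7, bit6=1)
  nb #.#: next=.  (t=0,i=3, bit5=0)
  nb #..: next=.  (t=0,i=0, bit4=0)
  nb .##: next=.  (t=0,i=4, bit3=0)
  nb .#.: next=.  (t=0,i=2, bit2=0)
  nb ..#: next=.  (t=0,i=1, bit1=0)
  nb ...: next=#  (t=1,i=1, bit0=1)
  bits 01000001 = 65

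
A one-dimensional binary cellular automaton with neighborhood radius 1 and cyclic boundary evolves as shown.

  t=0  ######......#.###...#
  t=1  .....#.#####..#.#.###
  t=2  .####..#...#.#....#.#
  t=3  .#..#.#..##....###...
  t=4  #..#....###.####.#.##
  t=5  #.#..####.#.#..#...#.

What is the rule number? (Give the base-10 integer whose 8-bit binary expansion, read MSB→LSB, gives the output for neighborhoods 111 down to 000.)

75

  nb ###: next=.  (t=0,i=0, bit7=0)
  nb ##.: next=#  (t=0,i=5, bit6=1)
  nb #.#: next=.  (t=0,i=13, bit5=0)
  nb #..: next=.  (t=0,i=6, bit4=0)
  nb .##: next=#  (t=0,i=14, bit3=1)
  nb .#.: next=.  (t=0,i=12, bit2=0)
  nb ..#: next=#  (t=0,i=11, bit1=1)
  nb ...: next=#  (t=0,i=7, bit0=1)
  bits 01001011 = 75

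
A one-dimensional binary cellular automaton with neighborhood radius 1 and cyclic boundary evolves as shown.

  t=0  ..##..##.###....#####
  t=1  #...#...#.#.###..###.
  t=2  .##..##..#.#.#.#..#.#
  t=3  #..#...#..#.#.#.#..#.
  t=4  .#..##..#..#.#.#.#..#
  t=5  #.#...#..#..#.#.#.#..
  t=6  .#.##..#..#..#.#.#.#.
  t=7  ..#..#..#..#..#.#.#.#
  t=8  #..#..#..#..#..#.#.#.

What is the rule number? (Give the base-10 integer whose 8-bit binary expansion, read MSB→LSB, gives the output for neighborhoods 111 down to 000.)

177

  nb ###: next=#  (t=0,i=10, bit7=1)
  nb ##.: next=.  (t=0,i=3, bit6=0)
  nb #.#: next=#  (t=0,i=8, bit5=1)
  nb #..: next=#  (t=0,i=0, bit4=1)
  nb .##: next=.  (t=0,i=2, bit3=0)
  nb .#.: next=.  (t=1,i=0, bit2=0)
  nb ..#: next=.  (t=0,i=1, bit1=0)
  nb ...: next=#  (t=0,i=13, bit0=1)
  bits 10110001 = 177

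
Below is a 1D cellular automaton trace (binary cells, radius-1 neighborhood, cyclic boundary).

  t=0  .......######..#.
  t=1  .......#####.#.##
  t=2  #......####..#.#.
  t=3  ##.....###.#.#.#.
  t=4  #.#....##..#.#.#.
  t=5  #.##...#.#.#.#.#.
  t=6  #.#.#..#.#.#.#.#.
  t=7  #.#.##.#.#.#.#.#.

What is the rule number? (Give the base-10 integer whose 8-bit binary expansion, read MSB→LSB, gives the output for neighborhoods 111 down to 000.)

  [7] ### => #  t=0,i=8
  [6] ##. => .  t=0,i=12
  [5] #.# => .  t=1,i=12
  [4] #.. => #  t=0,i=13
  [3] .## => #  t=0,i=7
  [2] .#. => #  t=0,i=15
  [1] ..# => .  t=0,i=6
  [0] ... => .  t=0,i=0
  bits 10011100 = 156

156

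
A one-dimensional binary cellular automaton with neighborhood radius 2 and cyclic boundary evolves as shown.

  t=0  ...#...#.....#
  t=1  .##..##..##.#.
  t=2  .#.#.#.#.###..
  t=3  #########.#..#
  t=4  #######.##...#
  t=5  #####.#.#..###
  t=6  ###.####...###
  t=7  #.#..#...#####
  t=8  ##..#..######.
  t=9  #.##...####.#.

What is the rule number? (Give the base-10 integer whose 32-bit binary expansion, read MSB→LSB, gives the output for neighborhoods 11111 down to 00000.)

  ##### -> #   bit 31 = 1  t=3,i=1
  ####. -> .   bit 30 = 0  t=3,i=7
  ###.# -> #   bit 29 = 1  t=3,i=8
  ###.. -> .   bit 28 = 0  t=2,i=11
  ##.## -> .   bit 27 = 0  t=4,i=7
  ##.#. -> #   bit 26 = 1  t=1,i=11
  ##..# -> #   bit 25 = 1  t=1,i=3
  ##... -> .   bit 24 = 0  t=2,i=12
  #.### -> .   bit 23 = 0  t=2,i=9
  #.##. -> #   bit 22 = 1  t=4,i=8
  #.#.# -> #   bit 21 = 1  t=2,i=3
  #.#.. -> .   bit 20 = 0  t=1,i=12
  #..## -> .   bit 19 = 0  t=1,i=0
  #..#. -> #   bit 18 = 1  t=7,i=4
  #...# -> #   bit 17 = 1  t=0,i=1
  #.... -> #   bit 16 = 1  t=0,i=9
  .#### -> #   bit 15 = 1  t=3,i=0
  .###. -> #   bit 14 = 1  t=2,i=10
  .##.# -> #   bit 13 = 1  t=1,i=10
  .##.. -> .   bit 12 = 0  t=1,i=2
  .#.## -> #   bit 11 = 1  t=2,i=8
  .#.#. -> #   bit 10 = 1  t=2,i=2
  .#..# -> .   bit 9 = 0  t=1,i=13
  .#... -> .   bit 8 = 0  t=0,i=0
  ..### -> #   bit 7 = 1  t=3,i=13
  ..##. -> #   bit 6 = 1  t=1,i=1
  ..#.# -> #   bit 5 = 1  t=2,i=1
  ..#.. -> .   bit 4 = 0  t=0,i=3
  ...## -> #   bit 3 = 1  t=4,i=12
  ...#. -> #   bit 2 = 1  t=0,i=2
  ....# -> .   bit 1 = 0  t=0,i=11
  ..... -> #   bit 0 = 1  t=0,i=10
  bits 10100110011001111110110011101101 = 2791828717

2791828717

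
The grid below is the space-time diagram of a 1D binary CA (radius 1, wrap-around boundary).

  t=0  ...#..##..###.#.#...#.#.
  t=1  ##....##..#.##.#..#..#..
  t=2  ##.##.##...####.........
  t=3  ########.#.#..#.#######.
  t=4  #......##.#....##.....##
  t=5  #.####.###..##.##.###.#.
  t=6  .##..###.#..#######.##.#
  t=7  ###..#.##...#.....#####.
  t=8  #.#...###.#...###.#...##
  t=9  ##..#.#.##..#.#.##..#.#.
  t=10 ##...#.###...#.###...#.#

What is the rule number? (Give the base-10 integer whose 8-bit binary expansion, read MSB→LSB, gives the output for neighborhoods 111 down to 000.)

105

  nb ###: next=.  (t=0,i=11, bit7=0)
  nb ##.: next=#  (t=0,i=7, bit6=1)
  nb #.#: next=#  (t=0,i=13, bit5=1)
  nb #..: next=.  (t=0,i=4, bit4=0)
  nb .##: next=#  (t=0,i=6, bit3=1)
  nb .#.: next=.  (t=0,i=3, bit2=0)
  nb ..#: next=.  (t=0,i=2, bit1=0)
  nb ...: next=#  (t=0,i=0, bit0=1)
  bits 01101001 = 105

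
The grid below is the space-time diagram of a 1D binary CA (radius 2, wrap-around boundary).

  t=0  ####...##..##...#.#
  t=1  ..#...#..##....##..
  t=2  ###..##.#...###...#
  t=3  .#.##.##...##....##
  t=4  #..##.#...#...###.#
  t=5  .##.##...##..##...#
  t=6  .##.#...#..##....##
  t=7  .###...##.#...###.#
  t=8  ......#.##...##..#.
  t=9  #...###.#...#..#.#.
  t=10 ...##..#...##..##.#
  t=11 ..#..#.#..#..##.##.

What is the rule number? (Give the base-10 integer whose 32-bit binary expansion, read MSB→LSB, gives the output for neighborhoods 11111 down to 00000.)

  nb #####: next=.  (t=0,i=1, bit31=0)
  nb ####.: next=#  (t=0,i=2, bit30=1)
  nb ###.#: next=.  (t=4,i=16, bit29=0)
  nb ###..: next=.  (t=0,i=3, bit28=0)
  nb ##.##: next=.  (t=3,i=5, bit27=0)
  nb ##.#.: next=#  (t=2,i=7, bit26=1)
  nb ##..#: next=#  (t=0,i=9, bit25=1)
  nb ##...: next=.  (t=0,i=4, bit24=0)
  nb #.###: next=.  (t=0,i=18, bit23=0)
  nb #.##.: next=#  (t=3,i=3, bit22=1)
  nb #.#.#: next=.  (t=3,i=1, bit21=0)
  nb #.#..: next=.  (t=2,i=8, bit20=0)
  nb #..##: next=#  (t=0,i=10, bit19=1)
  nb #..#.: next=.  (t=8,i=16, bit18=0)
  nb #...#: next=.  (t=0,i=5, bit17=0)
  nb #....: next=#  (t=1,i=12, bit16=1)
  nb .####: next=.  (t=0,i=0, bit15=0)
  nb .###.: next=.  (t=2,i=13, bit14=0)
  nb .##.#: next=#  (t=2,i=6, bit13=1)
  nb .##..: next=.  (t=0,i=8, bit12=0)
  nb .#.##: next=.  (t=0,i=17, bit11=0)
  nb .#.#.: next=#  (t=9,i=16, bit10=1)
  nb .#..#: next=.  (t=1,i=7, bit9=0)
  nb .#...: next=.  (t=1,i=3, bit8=0)
  nb ..###: next=#  (t=2,i=12, bit7=1)
  nb ..##.: next=.  (t=0,i=7, bit6=0)
  nb ..#.#: next=#  (t=0,i=16, bit5=1)
  nb ..#..: next=#  (t=1,i=2, bit4=1)
  nb ...##: next=#  (t=0,i=6, bit3=1)
  nb ...#.: next=#  (t=0,i=15, bit2=1)
  nb ....#: next=#  (t=1,i=0, bit1=1)
  nb .....: next=.  (t=8,i=1, bit0=0)
  bits 01000110010010010010010010111110 = 1179198654

1179198654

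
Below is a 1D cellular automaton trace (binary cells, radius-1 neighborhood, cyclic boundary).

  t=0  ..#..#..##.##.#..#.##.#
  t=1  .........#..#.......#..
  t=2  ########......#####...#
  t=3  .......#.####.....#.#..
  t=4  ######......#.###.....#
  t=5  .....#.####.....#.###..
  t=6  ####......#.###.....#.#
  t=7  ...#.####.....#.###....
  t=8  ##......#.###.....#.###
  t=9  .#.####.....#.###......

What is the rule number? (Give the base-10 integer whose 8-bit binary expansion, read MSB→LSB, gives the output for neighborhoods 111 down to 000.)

65

  nb ###: next=.  (t=2,i=0, bit7=0)
  nb ##.: next=#  (t=0,i=9, bit6=1)
  nb #.#: next=.  (t=0,i=10, bit5=0)
  nb #..: next=.  (t=0,i=0, bit4=0)
  nb .##: next=.  (t=0,i=8, bit3=0)
  nb .#.: next=.  (t=0,i=2, bit2=0)
  nb ..#: next=.  (t=0,i=1, bit1=0)
  nb ...: next=#  (t=1,i=0, bit0=1)
  bits 01000001 = 65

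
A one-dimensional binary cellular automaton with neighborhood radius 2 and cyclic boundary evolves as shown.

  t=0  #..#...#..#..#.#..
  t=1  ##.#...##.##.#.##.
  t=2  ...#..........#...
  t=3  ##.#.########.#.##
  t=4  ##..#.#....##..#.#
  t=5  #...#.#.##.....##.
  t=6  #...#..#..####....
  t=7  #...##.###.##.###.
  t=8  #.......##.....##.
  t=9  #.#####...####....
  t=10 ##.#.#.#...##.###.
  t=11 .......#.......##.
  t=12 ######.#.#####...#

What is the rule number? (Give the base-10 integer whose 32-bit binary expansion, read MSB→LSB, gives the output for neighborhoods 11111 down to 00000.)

1629080115

  ##### -> .   bit 31 = 0  t=3,i=7
  ####. -> #   bit 30 = 1  t=3,i=0
  ###.# -> #   bit 29 = 1  t=3,i=1
  ###.. -> .   bit 28 = 0  t=4,i=1
  ##.## -> .   bit 27 = 0  t=1,i=9
  ##.#. -> .   bit 26 = 0  t=1,i=2
  ##..# -> .   bit 25 = 0  t=4,i=2
  ##... -> #   bit 24 = 1  t=5,i=10
  #.### -> .   bit 23 = 0  t=3,i=5
  #.##. -> .   bit 22 = 0  t=1,i=0
  #.#.# -> .   bit 21 = 0  t=1,i=13
  #.#.. -> #   bit 20 = 1  t=0,i=15
  #..## -> #   bit 19 = 1  t=6,i=9
  #..#. -> .   bit 18 = 0  t=0,i=2
  #...# -> .   bit 17 = 0  t=0,i=5
  #.... -> #   bit 16 = 1  t=2,i=5
  .#### -> #   bit 15 = 1  t=3,i=6
  .###. -> #   bit 14 = 1  t=4,i=0
  .##.# -> .   bit 13 = 0  t=1,i=1
  .##.. -> .   bit 12 = 0  t=4,i=12
  .#.## -> #   bit 11 = 1  t=1,i=14
  .#.#. -> .   bit 10 = 0  t=0,i=14
  .#..# -> #   bit 9 = 1  t=0,i=1
  .#... -> .   bit 8 = 0  t=0,i=4
  ..### -> .   bit 7 = 0  t=6,i=10
  ..##. -> .   bit 6 = 0  t=1,i=7
  ..#.# -> #   bit 5 = 1  t=0,i=13
  ..#.. -> #   bit 4 = 1  t=0,i=0
  ...## -> .   bit 3 = 0  t=1,i=6
  ...#. -> .   bit 2 = 0  t=0,i=6
  ....# -> #   bit 1 = 1  t=2,i=1
  ..... -> #   bit 0 = 1  t=2,i=0
  bits 01100001000110011100101000110011 = 1629080115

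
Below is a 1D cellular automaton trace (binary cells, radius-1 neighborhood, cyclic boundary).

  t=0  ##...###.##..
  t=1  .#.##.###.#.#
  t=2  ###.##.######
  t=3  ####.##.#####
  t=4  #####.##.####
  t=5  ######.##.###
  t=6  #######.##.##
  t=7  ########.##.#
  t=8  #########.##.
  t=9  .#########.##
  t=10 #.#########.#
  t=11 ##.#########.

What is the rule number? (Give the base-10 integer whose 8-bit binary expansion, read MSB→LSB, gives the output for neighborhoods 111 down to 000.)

231

  ###|#  b7=1 t=0,i=6
  ##.|#  b6=1 t=0,i=1
  #.#|#  b5=1 t=0,i=8
  #..|.  b4=0 t=0,i=2
  .##|.  b3=0 t=0,i=0
  .#.|#  b2=1 t=1,i=1
  ..#|#  b1=1 t=0,i=4
  ...|#  b0=1 t=0,i=3
  bits 11100111 = 231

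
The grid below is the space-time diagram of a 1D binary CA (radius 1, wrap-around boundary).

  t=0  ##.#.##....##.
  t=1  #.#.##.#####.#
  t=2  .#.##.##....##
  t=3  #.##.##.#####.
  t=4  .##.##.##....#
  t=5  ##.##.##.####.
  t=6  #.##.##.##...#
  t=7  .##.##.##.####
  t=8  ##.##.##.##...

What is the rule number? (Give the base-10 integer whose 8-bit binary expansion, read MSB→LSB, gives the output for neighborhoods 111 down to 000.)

59

  ###|.  b7=0 t=1,i=8
  ##.|.  b6=0 t=0,i=1
  #.#|#  b5=1 t=0,i=2
  #..|#  b4=1 t=0,i=7
  .##|#  b3=1 t=0,i=0
  .#.|.  b2=0 t=0,i=3
  ..#|#  b1=1 t=0,i=10
  ...|#  b0=1 t=0,i=8
  bits 00111011 = 59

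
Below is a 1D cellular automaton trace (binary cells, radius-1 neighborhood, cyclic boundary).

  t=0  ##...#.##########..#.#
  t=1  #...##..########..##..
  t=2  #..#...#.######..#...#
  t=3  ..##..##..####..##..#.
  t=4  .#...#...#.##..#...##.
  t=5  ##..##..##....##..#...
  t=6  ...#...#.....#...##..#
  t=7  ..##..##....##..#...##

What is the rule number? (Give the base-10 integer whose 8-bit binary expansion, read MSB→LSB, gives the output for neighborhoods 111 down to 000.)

  ###|#  b7=1 t=0,i=0
  ##.|.  b6=0 t=0,i=1
  #.#|.  b5=0 t=0,i=6
  #..|.  b4=0 t=0,i=2
  .##|.  b3=0 t=0,i=7
  .#.|#  b2=1 t=0,i=5
  ..#|#  b1=1 t=0,i=4
  ...|.  b0=0 t=0,i=3
  bits 10000110 = 134

134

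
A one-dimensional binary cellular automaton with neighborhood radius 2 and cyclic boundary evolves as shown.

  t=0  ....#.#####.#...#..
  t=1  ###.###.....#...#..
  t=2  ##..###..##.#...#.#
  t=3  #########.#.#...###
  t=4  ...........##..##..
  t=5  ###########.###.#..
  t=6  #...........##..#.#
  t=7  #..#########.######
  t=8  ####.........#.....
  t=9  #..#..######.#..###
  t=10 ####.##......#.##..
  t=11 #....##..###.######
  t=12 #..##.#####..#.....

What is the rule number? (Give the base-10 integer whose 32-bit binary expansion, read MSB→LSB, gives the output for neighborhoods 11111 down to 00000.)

316439739

  nb #####: next=.  (t=0,i=8, bit31=0)
  nb ####.: next=.  (t=0,i=9, bit30=0)
  nb ###.#: next=.  (t=0,i=10, bit29=0)
  nb ###..: next=#  (t=1,i=6, bit28=1)
  nb ##.##: next=.  (t=1,i=3, bit27=0)
  nb ##.#.: next=.  (t=0,i=11, bit26=0)
  nb ##..#: next=#  (t=2,i=2, bit25=1)
  nb ##...: next=.  (t=1,i=7, bit24=0)
  nb #.###: next=#  (t=0,i=6, bit23=1)
  nb #.##.: next=#  (t=6,i=18, bit22=1)
  nb #.#.#: next=.  (t=3,i=10, bit21=0)
  nb #.#..: next=#  (t=0,i=12, bit20=1)
  nb #..##: next=#  (t=1,i=18, bit19=1)
  nb #..#.: next=#  (t=6,i=15, bit18=1)
  nb #...#: next=.  (t=0,i=14, bit17=0)
  nb #....: next=.  (t=0,i=18, bit16=0)
  nb .####: next=.  (t=0,i=7, bit15=0)
  nb .###.: next=#  (t=1,i=1, bit14=1)
  nb .##.#: next=#  (t=2,i=10, bit13=1)
  nb .##..: next=#  (t=4,i=12, bit12=1)
  nb .#.##: next=#  (t=0,i=5, bit11=1)
  nb .#.#.: next=#  (t=3,i=11, bit10=1)
  nb .#..#: next=.  (t=1,i=17, bit9=0)
  nb .#...: next=.  (t=0,i=13, bit8=0)
  nb ..###: next=#  (t=1,i=0, bit7=1)
  nb ..##.: next=.  (t=2,i=9, bit6=0)
  nb ..#.#: next=#  (t=0,i=4, bit5=1)
  nb ..#..: next=#  (t=0,i=16, bit4=1)
  nb ...##: next=#  (t=3,i=15, bit3=1)
  nb ...#.: next=.  (t=0,i=3, bit2=0)
  nb ....#: next=#  (t=0,i=2, bit1=1)
  nb .....: next=#  (t=0,i=0, bit0=1)
  bits 00010010110111000111110010111011 = 316439739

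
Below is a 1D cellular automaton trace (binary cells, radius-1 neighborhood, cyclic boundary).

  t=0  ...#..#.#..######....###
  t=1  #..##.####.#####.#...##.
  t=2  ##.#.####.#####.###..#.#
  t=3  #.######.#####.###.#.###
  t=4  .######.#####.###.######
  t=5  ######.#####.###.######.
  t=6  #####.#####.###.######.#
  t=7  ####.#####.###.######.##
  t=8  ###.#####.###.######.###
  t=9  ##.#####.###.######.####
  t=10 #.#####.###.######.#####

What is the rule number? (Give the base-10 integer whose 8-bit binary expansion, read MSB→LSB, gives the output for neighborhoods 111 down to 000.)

  [7] ### => #  t=0,i=12
  [6] ##. => .  t=0,i=16
  [5] #.# => #  t=0,i=7
  [4] #.. => #  t=0,i=0
  [3] .## => #  t=0,i=11
  [2] .#. => #  t=0,i=3
  [1] ..# => .  t=0,i=2
  [0] ... => .  t=0,i=1
  bits 10111100 = 188

188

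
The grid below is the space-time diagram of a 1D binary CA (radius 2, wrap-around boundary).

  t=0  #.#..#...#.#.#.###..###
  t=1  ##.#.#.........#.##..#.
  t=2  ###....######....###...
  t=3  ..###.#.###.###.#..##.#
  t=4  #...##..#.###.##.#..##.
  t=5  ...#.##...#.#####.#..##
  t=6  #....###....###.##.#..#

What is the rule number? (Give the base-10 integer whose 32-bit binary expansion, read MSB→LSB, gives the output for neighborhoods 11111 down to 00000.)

  ##### -> #   bit 31 = 1  t=2,i=9
  ####. -> .   bit 30 = 0  t=0,i=22
  ###.# -> #   bit 29 = 1  t=0,i=0
  ###.. -> #   bit 28 = 1  t=0,i=17
  ##.## -> #   bit 27 = 1  t=3,i=11
  ##.#. -> #   bit 26 = 1  t=0,i=1
  ##..# -> #   bit 25 = 1  t=0,i=18
  ##... -> #   bit 24 = 1  t=2,i=3
  #.### -> #   bit 23 = 1  t=0,i=15
  #.##. -> #   bit 22 = 1  t=1,i=0
  #.#.# -> .   bit 21 = 0  t=0,i=11
  #.#.. -> .   bit 20 = 0  t=0,i=2
  #..## -> .   bit 19 = 0  t=0,i=19
  #..#. -> .   bit 18 = 0  t=0,i=4
  #...# -> .   bit 17 = 0  t=0,i=7
  #.... -> #   bit 16 = 1  t=1,i=7
  .#### -> #   bit 15 = 1  t=0,i=21
  .###. -> .   bit 14 = 0  t=0,i=16
  .##.# -> #   bit 13 = 1  t=1,i=1
  .##.. -> #   bit 12 = 1  t=1,i=18
  .#.## -> .   bit 11 = 0  t=0,i=14
  .#.#. -> .   bit 10 = 0  t=0,i=10
  .#..# -> #   bit 9 = 1  t=0,i=3
  .#... -> .   bit 8 = 0  t=0,i=6
  ..### -> .   bit 7 = 0  t=0,i=20
  ..##. -> .   bit 6 = 0  t=3,i=19
  ..#.# -> .   bit 5 = 0  t=0,i=9
  ..#.. -> #   bit 4 = 1  t=0,i=5
  ...## -> #   bit 3 = 1  t=2,i=6
  ...#. -> .   bit 2 = 0  t=0,i=8
  ....# -> .   bit 1 = 0  t=1,i=13
  ..... -> #   bit 0 = 1  t=1,i=8
  bits 10111111110000011011001000011001 = 3217142297

3217142297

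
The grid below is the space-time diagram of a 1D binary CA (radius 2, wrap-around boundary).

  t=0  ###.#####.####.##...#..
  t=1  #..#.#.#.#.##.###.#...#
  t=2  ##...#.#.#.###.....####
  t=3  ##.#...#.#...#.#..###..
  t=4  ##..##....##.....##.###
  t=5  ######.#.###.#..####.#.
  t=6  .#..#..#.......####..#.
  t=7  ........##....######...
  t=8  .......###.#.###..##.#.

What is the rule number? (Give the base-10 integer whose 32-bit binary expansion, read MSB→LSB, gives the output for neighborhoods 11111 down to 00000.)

1517007304

  ##### -> .   bit 31 = 0  t=0,i=6
  ####. -> #   bit 30 = 1  t=0,i=7
  ###.# -> .   bit 29 = 0  t=0,i=2
  ###.. -> #   bit 28 = 1  t=2,i=1
  ##.## -> #   bit 27 = 1  t=0,i=3
  ##.#. -> .   bit 26 = 0  t=1,i=17
  ##..# -> #   bit 25 = 1  t=1,i=1
  ##... -> .   bit 24 = 0  t=0,i=17
  #.### -> .   bit 23 = 0  t=0,i=4
  #.##. -> #   bit 22 = 1  t=0,i=15
  #.#.# -> #   bit 21 = 1  t=1,i=5
  #.#.. -> .   bit 20 = 0  t=1,i=18
  #..## -> #   bit 19 = 1  t=0,i=22
  #..#. -> .   bit 18 = 0  t=1,i=2
  #...# -> #   bit 17 = 1  t=0,i=18
  #.... -> #   bit 16 = 1  t=2,i=15
  .#### -> #   bit 15 = 1  t=0,i=5
  .###. -> .   bit 14 = 0  t=0,i=1
  .##.# -> #   bit 13 = 1  t=1,i=12
  .##.. -> #   bit 12 = 1  t=0,i=16
  .#.## -> .   bit 11 = 0  t=1,i=10
  .#.#. -> .   bit 10 = 0  t=1,i=4
  .#..# -> .   bit 9 = 0  t=0,i=21
  .#... -> #   bit 8 = 1  t=1,i=19
  ..### -> #   bit 7 = 1  t=0,i=0
  ..##. -> #   bit 6 = 1  t=1,i=22
  ..#.# -> .   bit 5 = 0  t=1,i=3
  ..#.. -> .   bit 4 = 0  t=0,i=20
  ...## -> #   bit 3 = 1  t=1,i=21
  ...#. -> .   bit 2 = 0  t=0,i=19
  ....# -> .   bit 1 = 0  t=2,i=17
  ..... -> .   bit 0 = 0  t=2,i=16
  bits 01011010011010111011000111001000 = 1517007304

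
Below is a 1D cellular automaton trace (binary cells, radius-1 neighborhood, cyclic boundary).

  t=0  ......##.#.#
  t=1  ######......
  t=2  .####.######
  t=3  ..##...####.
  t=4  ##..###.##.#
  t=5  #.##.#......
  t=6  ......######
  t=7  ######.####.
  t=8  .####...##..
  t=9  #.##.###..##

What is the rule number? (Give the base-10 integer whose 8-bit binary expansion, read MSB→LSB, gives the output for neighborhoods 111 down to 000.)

147

  ### -> #   bit 7 = 1  t=1,i=1
  ##. -> .   bit 6 = 0  t=0,i=7
  #.# -> .   bit 5 = 0  t=0,i=8
  #.. -> #   bit 4 = 1  t=0,i=0
  .## -> .   bit 3 = 0  t=0,i=6
  .#. -> .   bit 2 = 0  t=0,i=9
  ..# -> #   bit 1 = 1  t=0,i=5
  ... -> #   bit 0 = 1  t=0,i=1
  bits 10010011 = 147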